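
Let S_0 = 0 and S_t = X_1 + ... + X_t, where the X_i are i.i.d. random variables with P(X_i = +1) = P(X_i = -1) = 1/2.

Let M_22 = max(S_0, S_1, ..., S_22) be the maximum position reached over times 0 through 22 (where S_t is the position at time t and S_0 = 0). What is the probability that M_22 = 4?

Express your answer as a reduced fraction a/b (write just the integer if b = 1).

Let M_22 = max(S_0,...,S_22). Use the reflection principle: for j ≥ 1, #{paths with M_22 ≥ j} = #{S_22 ≥ j} + #{S_22 ≥ j+1}.
By reflection, #{M_22 ≥ 4} = #{S_22 ≥ 4} + #{S_22 ≥ 5} = 1097790 + 600370 = 1698160.
#{M_22 ≥ 5} = #{S_22 ≥ 5} + #{S_22 ≥ 6} = 600370 + 600370 = 1200740.
#{M_22 = 4} = 1698160 - 1200740 = 497420.
P(M_22 = 4) = 497420/4194304 = 124355/1048576

Answer: 124355/1048576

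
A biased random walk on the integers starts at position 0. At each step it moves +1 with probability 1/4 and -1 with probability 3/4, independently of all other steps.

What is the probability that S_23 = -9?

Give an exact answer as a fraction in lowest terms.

To reach position -9 after 23 steps: need 7 steps of +1 and 16 steps of -1.
Number of such sequences: C(23,7) = 245157
Each has probability (1/4)^7 · (3/4)^16 = 43046721/70368744177664
P = 245157 · 43046721/70368744177664 = 10553204980197/70368744177664

Answer: 10553204980197/70368744177664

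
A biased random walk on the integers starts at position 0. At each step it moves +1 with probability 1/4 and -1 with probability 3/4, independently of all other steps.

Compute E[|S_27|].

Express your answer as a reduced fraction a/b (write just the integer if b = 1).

Answer: 7604558710240581/562949953421312

Derivation:
S_27 takes values m ≡ 1 (mod 2) with |m| ≤ 27; P(S_27=m) = C(27,(27+m)/2) · (1/4)^((27+m)/2) · (3/4)^((27-m)/2).
Distribution: P(S=-27)=7625597484987/18014398509481984, P(S=-25)=68630377364883/18014398509481984, P(S=-23)=297398301914493/18014398509481984, P(S=-21)=826106394206925/18014398509481984, P(S=-19)=826106394206925/9007199254740992, P(S=-17)=1266696471117285/9007199254740992, P(S=-15)=1548184575810015/9007199254740992, P(S=-13)=1548184575810015/9007199254740992, P(S=-11)=2580307626350025/18014398509481984, P(S=-9)=1815772033357425/18014398509481984, P(S=-7)=1089463220014455/18014398509481984, P(S=-5)=561238628492295/18014398509481984, P(S=-3)=62359847610255/4503599627370496, P(S=-1)=23984556773175/4503599627370496, P(S=1)=7994852257725/4503599627370496, P(S=3)=2309623985565/4503599627370496, P(S=5)=2309623985565/18014398509481984, P(S=7)=498154192965/18014398509481984, P(S=9)=92250776475/18014398509481984, P(S=11)=14565912075/18014398509481984, P(S=13)=971060805/9007199254740992, P(S=15)=107895645/9007199254740992, P(S=17)=9808695/9007199254740992, P(S=19)=710775/9007199254740992, P(S=21)=78975/18014398509481984, P(S=23)=3159/18014398509481984, P(S=25)=81/18014398509481984, P(S=27)=1/18014398509481984
E[|S_27|] = Σ_m |m|·P(S_27=m) = 7604558710240581/562949953421312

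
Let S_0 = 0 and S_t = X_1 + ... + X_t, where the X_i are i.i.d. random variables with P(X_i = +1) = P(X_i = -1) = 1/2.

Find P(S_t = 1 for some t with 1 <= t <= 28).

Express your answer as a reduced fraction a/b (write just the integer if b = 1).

Count via complement. Let g(t,s) = #length-t paths at position s with S_1..S_t all ≠ 1.
g(t,s) = g(t-1,s-1) + g(t-1,s+1) for s ≠ 1; g(t,1) = 0.
t=0: g(0,0)=1
t=1: g(1,-1)=1
t=2: g(2,-2)=1 g(2,0)=1
t=3: g(3,-3)=1 g(3,-1)=2
t=4: g(4,-4)=1 g(4,-2)=3 g(4,0)=2
t=5: g(5,-5)=1 g(5,-3)=4 g(5,-1)=5
t=6: g(6,-6)=1 g(6,-4)=5 g(6,-2)=9 g(6,0)=5
t=7: g(7,-7)=1 g(7,-5)=6 g(7,-3)=14 g(7,-1)=14
t=8: g(8,-8)=1 g(8,-6)=7 g(8,-4)=20 g(8,-2)=28 g(8,0)=14
t=9: g(9,-9)=1 g(9,-7)=8 g(9,-5)=27 g(9,-3)=48 g(9,-1)=42
t=10: g(10,-10)=1 g(10,-8)=9 g(10,-6)=35 g(10,-4)=75 g(10,-2)=90 g(10,0)=42
t=11: g(11,-11)=1 g(11,-9)=10 g(11,-7)=44 g(11,-5)=110 g(11,-3)=165 g(11,-1)=132
t=12: g(12,-12)=1 g(12,-10)=11 g(12,-8)=54 g(12,-6)=154 g(12,-4)=275 g(12,-2)=297 g(12,0)=132
t=13: g(13,-13)=1 g(13,-11)=12 g(13,-9)=65 g(13,-7)=208 g(13,-5)=429 g(13,-3)=572 g(13,-1)=429
t=14: g(14,-14)=1 g(14,-12)=13 g(14,-10)=77 g(14,-8)=273 g(14,-6)=637 g(14,-4)=1001 g(14,-2)=1001 g(14,0)=429
t=15: g(15,-15)=1 g(15,-13)=14 g(15,-11)=90 g(15,-9)=350 g(15,-7)=910 g(15,-5)=1638 g(15,-3)=2002 g(15,-1)=1430
t=16: g(16,-16)=1 g(16,-14)=15 g(16,-12)=104 g(16,-10)=440 g(16,-8)=1260 g(16,-6)=2548 g(16,-4)=3640 g(16,-2)=3432 g(16,0)=1430
t=17: g(17,-17)=1 g(17,-15)=16 g(17,-13)=119 g(17,-11)=544 g(17,-9)=1700 g(17,-7)=3808 g(17,-5)=6188 g(17,-3)=7072 g(17,-1)=4862
t=18: g(18,-18)=1 g(18,-16)=17 g(18,-14)=135 g(18,-12)=663 g(18,-10)=2244 g(18,-8)=5508 g(18,-6)=9996 g(18,-4)=13260 g(18,-2)=11934 g(18,0)=4862
t=19: g(19,-19)=1 g(19,-17)=18 g(19,-15)=152 g(19,-13)=798 g(19,-11)=2907 g(19,-9)=7752 g(19,-7)=15504 g(19,-5)=23256 g(19,-3)=25194 g(19,-1)=16796
t=20: g(20,-20)=1 g(20,-18)=19 g(20,-16)=170 g(20,-14)=950 g(20,-12)=3705 g(20,-10)=10659 g(20,-8)=23256 g(20,-6)=38760 g(20,-4)=48450 g(20,-2)=41990 g(20,0)=16796
t=21: g(21,-21)=1 g(21,-19)=20 g(21,-17)=189 g(21,-15)=1120 g(21,-13)=4655 g(21,-11)=14364 g(21,-9)=33915 g(21,-7)=62016 g(21,-5)=87210 g(21,-3)=90440 g(21,-1)=58786
t=22: g(22,-22)=1 g(22,-20)=21 g(22,-18)=209 g(22,-16)=1309 g(22,-14)=5775 g(22,-12)=19019 g(22,-10)=48279 g(22,-8)=95931 g(22,-6)=149226 g(22,-4)=177650 g(22,-2)=149226 g(22,0)=58786
t=23: g(23,-23)=1 g(23,-21)=22 g(23,-19)=230 g(23,-17)=1518 g(23,-15)=7084 g(23,-13)=24794 g(23,-11)=67298 g(23,-9)=144210 g(23,-7)=245157 g(23,-5)=326876 g(23,-3)=326876 g(23,-1)=208012
t=24: g(24,-24)=1 g(24,-22)=23 g(24,-20)=252 g(24,-18)=1748 g(24,-16)=8602 g(24,-14)=31878 g(24,-12)=92092 g(24,-10)=211508 g(24,-8)=389367 g(24,-6)=572033 g(24,-4)=653752 g(24,-2)=534888 g(24,0)=208012
t=25: g(25,-25)=1 g(25,-23)=24 g(25,-21)=275 g(25,-19)=2000 g(25,-17)=10350 g(25,-15)=40480 g(25,-13)=123970 g(25,-11)=303600 g(25,-9)=600875 g(25,-7)=961400 g(25,-5)=1225785 g(25,-3)=1188640 g(25,-1)=742900
t=26: g(26,-26)=1 g(26,-24)=25 g(26,-22)=299 g(26,-20)=2275 g(26,-18)=12350 g(26,-16)=50830 g(26,-14)=164450 g(26,-12)=427570 g(26,-10)=904475 g(26,-8)=1562275 g(26,-6)=2187185 g(26,-4)=2414425 g(26,-2)=1931540 g(26,0)=742900
t=27: g(27,-27)=1 g(27,-25)=26 g(27,-23)=324 g(27,-21)=2574 g(27,-19)=14625 g(27,-17)=63180 g(27,-15)=215280 g(27,-13)=592020 g(27,-11)=1332045 g(27,-9)=2466750 g(27,-7)=3749460 g(27,-5)=4601610 g(27,-3)=4345965 g(27,-1)=2674440
t=28: g(28,-28)=1 g(28,-26)=27 g(28,-24)=350 g(28,-22)=2898 g(28,-20)=17199 g(28,-18)=77805 g(28,-16)=278460 g(28,-14)=807300 g(28,-12)=1924065 g(28,-10)=3798795 g(28,-8)=6216210 g(28,-6)=8351070 g(28,-4)=8947575 g(28,-2)=7020405 g(28,0)=2674440
Paths never hitting 1: Σ_s g(28,s) = 40116600
Paths hitting 1: 2^28 - 40116600 = 228318856
P = 228318856/268435456 = 28539857/33554432

Answer: 28539857/33554432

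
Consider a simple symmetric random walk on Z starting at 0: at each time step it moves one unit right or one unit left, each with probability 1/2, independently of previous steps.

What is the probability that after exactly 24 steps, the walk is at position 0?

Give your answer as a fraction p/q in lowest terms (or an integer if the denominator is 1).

Answer: 676039/4194304

Derivation:
To return to 0 after 24 steps: need exactly 12 steps of +1 and 12 of -1.
Favorable paths: C(24,12) = 2704156
Total paths: 2^24 = 16777216
P = 2704156/16777216 = 676039/4194304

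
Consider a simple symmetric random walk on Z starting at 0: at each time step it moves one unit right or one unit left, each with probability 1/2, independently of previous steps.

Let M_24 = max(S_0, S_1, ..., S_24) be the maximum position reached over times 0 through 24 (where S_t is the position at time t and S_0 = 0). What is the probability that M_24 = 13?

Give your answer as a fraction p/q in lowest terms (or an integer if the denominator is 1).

Let M_24 = max(S_0,...,S_24). Use the reflection principle: for j ≥ 1, #{paths with M_24 ≥ j} = #{S_24 ≥ j} + #{S_24 ≥ j+1}.
By reflection, #{M_24 ≥ 13} = #{S_24 ≥ 13} + #{S_24 ≥ 14} = 55455 + 55455 = 110910.
#{M_24 ≥ 14} = #{S_24 ≥ 14} + #{S_24 ≥ 15} = 55455 + 12951 = 68406.
#{M_24 = 13} = 110910 - 68406 = 42504.
P(M_24 = 13) = 42504/16777216 = 5313/2097152

Answer: 5313/2097152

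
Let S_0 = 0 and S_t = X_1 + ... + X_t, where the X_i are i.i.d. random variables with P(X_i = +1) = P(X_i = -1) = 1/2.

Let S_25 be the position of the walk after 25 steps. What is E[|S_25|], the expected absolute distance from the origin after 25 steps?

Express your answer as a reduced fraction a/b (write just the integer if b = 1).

S_25 takes values m ≡ 1 (mod 2) with |m| ≤ 25; P(S_25=m) = C(25,(25+m)/2)/2^25.
Total paths: 2^25 = 33554432
Distribution: P(S=-25)=1/33554432, P(S=-23)=25/33554432, P(S=-21)=300/33554432, P(S=-19)=2300/33554432, P(S=-17)=12650/33554432, P(S=-15)=53130/33554432, P(S=-13)=177100/33554432, P(S=-11)=480700/33554432, P(S=-9)=1081575/33554432, P(S=-7)=2042975/33554432, P(S=-5)=3268760/33554432, P(S=-3)=4457400/33554432, P(S=-1)=5200300/33554432, P(S=1)=5200300/33554432, P(S=3)=4457400/33554432, P(S=5)=3268760/33554432, P(S=7)=2042975/33554432, P(S=9)=1081575/33554432, P(S=11)=480700/33554432, P(S=13)=177100/33554432, P(S=15)=53130/33554432, P(S=17)=12650/33554432, P(S=19)=2300/33554432, P(S=21)=300/33554432, P(S=23)=25/33554432, P(S=25)=1/33554432
E[|S_25|] = Σ_m |m|·P(S_25=m) = 135207800/33554432 = 16900975/4194304

Answer: 16900975/4194304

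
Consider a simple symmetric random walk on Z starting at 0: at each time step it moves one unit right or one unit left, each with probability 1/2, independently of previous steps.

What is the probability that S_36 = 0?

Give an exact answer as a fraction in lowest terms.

Answer: 2268783825/17179869184

Derivation:
To return to 0 after 36 steps: need exactly 18 steps of +1 and 18 of -1.
Favorable paths: C(36,18) = 9075135300
Total paths: 2^36 = 68719476736
P = 9075135300/68719476736 = 2268783825/17179869184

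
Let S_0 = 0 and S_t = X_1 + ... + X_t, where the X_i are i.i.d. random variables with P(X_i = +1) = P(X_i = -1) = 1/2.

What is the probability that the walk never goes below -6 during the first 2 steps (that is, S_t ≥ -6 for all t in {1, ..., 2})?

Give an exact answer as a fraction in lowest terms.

Answer: 1

Derivation:
Let f(t,s) = #length-t paths at position s with S_1..S_t all ≥ -6.
f(t,s) = f(t-1,s-1) + f(t-1,s+1) for s ≥ -6; f(t,s) = 0 for s < -6.
t=0: f(0,0)=1
t=1: f(1,-1)=1 f(1,1)=1
t=2: f(2,-2)=1 f(2,0)=2 f(2,2)=1
Σ_s f(2,s) = 4
P = 4/4 = 1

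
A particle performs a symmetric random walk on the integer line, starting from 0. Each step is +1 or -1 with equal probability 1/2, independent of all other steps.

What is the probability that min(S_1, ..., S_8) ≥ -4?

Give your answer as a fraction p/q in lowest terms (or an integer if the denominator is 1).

Let f(t,s) = #length-t paths at position s with S_1..S_t all ≥ -4.
f(t,s) = f(t-1,s-1) + f(t-1,s+1) for s ≥ -4; f(t,s) = 0 for s < -4.
t=0: f(0,0)=1
t=1: f(1,-1)=1 f(1,1)=1
t=2: f(2,-2)=1 f(2,0)=2 f(2,2)=1
t=3: f(3,-3)=1 f(3,-1)=3 f(3,1)=3 f(3,3)=1
t=4: f(4,-4)=1 f(4,-2)=4 f(4,0)=6 f(4,2)=4 f(4,4)=1
t=5: f(5,-3)=5 f(5,-1)=10 f(5,1)=10 f(5,3)=5 f(5,5)=1
t=6: f(6,-4)=5 f(6,-2)=15 f(6,0)=20 f(6,2)=15 f(6,4)=6 f(6,6)=1
t=7: f(7,-3)=20 f(7,-1)=35 f(7,1)=35 f(7,3)=21 f(7,5)=7 f(7,7)=1
t=8: f(8,-4)=20 f(8,-2)=55 f(8,0)=70 f(8,2)=56 f(8,4)=28 f(8,6)=8 f(8,8)=1
Σ_s f(8,s) = 238
P = 238/256 = 119/128

Answer: 119/128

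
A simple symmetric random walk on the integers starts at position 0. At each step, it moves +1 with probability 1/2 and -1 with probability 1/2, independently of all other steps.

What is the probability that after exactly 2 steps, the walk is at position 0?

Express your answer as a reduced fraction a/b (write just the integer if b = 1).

Answer: 1/2

Derivation:
To return to 0 after 2 steps: need exactly 1 step of +1 and 1 of -1.
Favorable paths: C(2,1) = 2
Total paths: 2^2 = 4
P = 2/4 = 1/2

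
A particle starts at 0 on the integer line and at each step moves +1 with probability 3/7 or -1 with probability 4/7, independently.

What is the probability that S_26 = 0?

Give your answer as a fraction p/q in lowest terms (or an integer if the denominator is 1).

Answer: 158970504552225177600/1341068619663964900807

Derivation:
To be at 0 after 26 steps: need exactly 13 steps of +1 and 13 of -1.
Number of such sequences: C(26,13) = 10400600
Each has probability (3/7)^13 · (4/7)^13 = 106993205379072/9387480337647754305649
P = 10400600 · 106993205379072/9387480337647754305649 = 158970504552225177600/1341068619663964900807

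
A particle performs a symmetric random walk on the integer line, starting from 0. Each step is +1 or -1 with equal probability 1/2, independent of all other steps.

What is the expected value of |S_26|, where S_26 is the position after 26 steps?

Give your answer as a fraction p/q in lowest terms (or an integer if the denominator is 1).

Answer: 16900975/4194304

Derivation:
S_26 takes values m ≡ 0 (mod 2) with |m| ≤ 26; P(S_26=m) = C(26,(26+m)/2)/2^26.
Total paths: 2^26 = 67108864
Distribution: P(S=-26)=1/67108864, P(S=-24)=26/67108864, P(S=-22)=325/67108864, P(S=-20)=2600/67108864, P(S=-18)=14950/67108864, P(S=-16)=65780/67108864, P(S=-14)=230230/67108864, P(S=-12)=657800/67108864, P(S=-10)=1562275/67108864, P(S=-8)=3124550/67108864, P(S=-6)=5311735/67108864, P(S=-4)=7726160/67108864, P(S=-2)=9657700/67108864, P(S=0)=10400600/67108864, P(S=2)=9657700/67108864, P(S=4)=7726160/67108864, P(S=6)=5311735/67108864, P(S=8)=3124550/67108864, P(S=10)=1562275/67108864, P(S=12)=657800/67108864, P(S=14)=230230/67108864, P(S=16)=65780/67108864, P(S=18)=14950/67108864, P(S=20)=2600/67108864, P(S=22)=325/67108864, P(S=24)=26/67108864, P(S=26)=1/67108864
E[|S_26|] = Σ_m |m|·P(S_26=m) = 270415600/67108864 = 16900975/4194304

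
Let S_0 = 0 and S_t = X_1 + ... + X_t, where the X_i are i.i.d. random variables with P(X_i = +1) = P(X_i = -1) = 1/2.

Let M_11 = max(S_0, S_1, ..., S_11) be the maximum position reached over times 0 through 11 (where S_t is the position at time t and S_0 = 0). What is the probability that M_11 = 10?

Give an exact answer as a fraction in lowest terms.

Answer: 1/2048

Derivation:
Let M_11 = max(S_0,...,S_11). Use the reflection principle: for j ≥ 1, #{paths with M_11 ≥ j} = #{S_11 ≥ j} + #{S_11 ≥ j+1}.
By reflection, #{M_11 ≥ 10} = #{S_11 ≥ 10} + #{S_11 ≥ 11} = 1 + 1 = 2.
#{M_11 ≥ 11} = #{S_11 ≥ 11} + #{S_11 ≥ 12} = 1 + 0 = 1.
#{M_11 = 10} = 2 - 1 = 1.
P(M_11 = 10) = 1/2048 = 1/2048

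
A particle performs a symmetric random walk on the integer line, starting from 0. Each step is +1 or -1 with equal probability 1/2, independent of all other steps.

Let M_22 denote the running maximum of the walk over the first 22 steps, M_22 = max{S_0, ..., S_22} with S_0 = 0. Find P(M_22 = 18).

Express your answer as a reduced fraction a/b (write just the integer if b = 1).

Let M_22 = max(S_0,...,S_22). Use the reflection principle: for j ≥ 1, #{paths with M_22 ≥ j} = #{S_22 ≥ j} + #{S_22 ≥ j+1}.
By reflection, #{M_22 ≥ 18} = #{S_22 ≥ 18} + #{S_22 ≥ 19} = 254 + 23 = 277.
#{M_22 ≥ 19} = #{S_22 ≥ 19} + #{S_22 ≥ 20} = 23 + 23 = 46.
#{M_22 = 18} = 277 - 46 = 231.
P(M_22 = 18) = 231/4194304 = 231/4194304

Answer: 231/4194304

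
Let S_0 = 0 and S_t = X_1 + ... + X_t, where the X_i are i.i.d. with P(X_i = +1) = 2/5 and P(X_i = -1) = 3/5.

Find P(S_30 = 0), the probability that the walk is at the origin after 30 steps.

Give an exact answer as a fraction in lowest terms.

To be at 0 after 30 steps: need exactly 15 steps of +1 and 15 of -1.
Number of such sequences: C(30,15) = 155117520
Each has probability (2/5)^15 · (3/5)^15 = 470184984576/931322574615478515625
P = 155117520 · 470184984576/931322574615478515625 = 14586785749733474304/186264514923095703125

Answer: 14586785749733474304/186264514923095703125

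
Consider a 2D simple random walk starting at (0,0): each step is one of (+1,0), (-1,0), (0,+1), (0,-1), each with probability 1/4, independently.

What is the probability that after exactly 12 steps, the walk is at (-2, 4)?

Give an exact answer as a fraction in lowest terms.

Answer: 5445/524288

Derivation:
Let h be the number of horizontal steps (so 12-h are vertical). To end at (-2,4) need (h-2)/2 right-steps and ((12-h)+4)/2 up-steps.
Sum over h with 2 ≤ h ≤ 8, h ≡ 0 (mod 2), 12-h ≡ 0 (mod 2):
h=2: C(12,2)·C(2,0)·C(10,7) = 66·1·120 = 7920
h=4: C(12,4)·C(4,1)·C(8,6) = 495·4·28 = 55440
h=6: C(12,6)·C(6,2)·C(6,5) = 924·15·6 = 83160
h=8: C(12,8)·C(8,3)·C(4,4) = 495·56·1 = 27720
Total favorable: 174240
Total paths: 4^12 = 16777216
P = 174240/16777216 = 5445/524288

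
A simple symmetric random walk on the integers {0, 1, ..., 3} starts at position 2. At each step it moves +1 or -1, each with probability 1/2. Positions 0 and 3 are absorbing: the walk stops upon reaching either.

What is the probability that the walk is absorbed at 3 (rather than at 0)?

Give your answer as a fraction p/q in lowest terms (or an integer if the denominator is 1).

Answer: 2/3

Derivation:
Symmetric walk (p = 1/2): the harmonic-function argument gives P(hit 3 before 0 | start at 2) = a/N.
P = 2/3 = 2/3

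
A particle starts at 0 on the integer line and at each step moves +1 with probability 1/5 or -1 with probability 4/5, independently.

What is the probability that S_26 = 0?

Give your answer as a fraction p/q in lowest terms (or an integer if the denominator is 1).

Answer: 27918898036736/59604644775390625

Derivation:
To be at 0 after 26 steps: need exactly 13 steps of +1 and 13 of -1.
Number of such sequences: C(26,13) = 10400600
Each has probability (1/5)^13 · (4/5)^13 = 67108864/1490116119384765625
P = 10400600 · 67108864/1490116119384765625 = 27918898036736/59604644775390625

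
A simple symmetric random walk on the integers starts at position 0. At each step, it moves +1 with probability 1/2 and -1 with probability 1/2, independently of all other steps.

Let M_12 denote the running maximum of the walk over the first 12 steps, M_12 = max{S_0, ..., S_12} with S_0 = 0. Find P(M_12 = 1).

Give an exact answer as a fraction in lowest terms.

Answer: 99/512

Derivation:
Let M_12 = max(S_0,...,S_12). Use the reflection principle: for j ≥ 1, #{paths with M_12 ≥ j} = #{S_12 ≥ j} + #{S_12 ≥ j+1}.
By reflection, #{M_12 ≥ 1} = #{S_12 ≥ 1} + #{S_12 ≥ 2} = 1586 + 1586 = 3172.
#{M_12 ≥ 2} = #{S_12 ≥ 2} + #{S_12 ≥ 3} = 1586 + 794 = 2380.
#{M_12 = 1} = 3172 - 2380 = 792.
P(M_12 = 1) = 792/4096 = 99/512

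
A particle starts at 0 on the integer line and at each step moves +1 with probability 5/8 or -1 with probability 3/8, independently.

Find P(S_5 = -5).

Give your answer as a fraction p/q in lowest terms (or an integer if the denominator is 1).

To reach position -5 after 5 steps: need 0 steps of +1 and 5 steps of -1.
Number of such sequences: C(5,0) = 1
Each has probability (5/8)^0 · (3/8)^5 = 243/32768
P = 1 · 243/32768 = 243/32768

Answer: 243/32768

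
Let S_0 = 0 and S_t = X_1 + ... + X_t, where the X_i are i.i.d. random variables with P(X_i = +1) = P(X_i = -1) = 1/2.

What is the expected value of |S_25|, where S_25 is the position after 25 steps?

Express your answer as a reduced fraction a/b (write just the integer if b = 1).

S_25 takes values m ≡ 1 (mod 2) with |m| ≤ 25; P(S_25=m) = C(25,(25+m)/2)/2^25.
Total paths: 2^25 = 33554432
Distribution: P(S=-25)=1/33554432, P(S=-23)=25/33554432, P(S=-21)=300/33554432, P(S=-19)=2300/33554432, P(S=-17)=12650/33554432, P(S=-15)=53130/33554432, P(S=-13)=177100/33554432, P(S=-11)=480700/33554432, P(S=-9)=1081575/33554432, P(S=-7)=2042975/33554432, P(S=-5)=3268760/33554432, P(S=-3)=4457400/33554432, P(S=-1)=5200300/33554432, P(S=1)=5200300/33554432, P(S=3)=4457400/33554432, P(S=5)=3268760/33554432, P(S=7)=2042975/33554432, P(S=9)=1081575/33554432, P(S=11)=480700/33554432, P(S=13)=177100/33554432, P(S=15)=53130/33554432, P(S=17)=12650/33554432, P(S=19)=2300/33554432, P(S=21)=300/33554432, P(S=23)=25/33554432, P(S=25)=1/33554432
E[|S_25|] = Σ_m |m|·P(S_25=m) = 135207800/33554432 = 16900975/4194304

Answer: 16900975/4194304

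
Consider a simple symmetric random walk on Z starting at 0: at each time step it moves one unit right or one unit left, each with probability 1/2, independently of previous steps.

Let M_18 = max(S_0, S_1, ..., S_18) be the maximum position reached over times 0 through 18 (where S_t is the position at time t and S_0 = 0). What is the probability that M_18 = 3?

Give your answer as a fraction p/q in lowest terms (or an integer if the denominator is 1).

Answer: 1989/16384

Derivation:
Let M_18 = max(S_0,...,S_18). Use the reflection principle: for j ≥ 1, #{paths with M_18 ≥ j} = #{S_18 ≥ j} + #{S_18 ≥ j+1}.
By reflection, #{M_18 ≥ 3} = #{S_18 ≥ 3} + #{S_18 ≥ 4} = 63004 + 63004 = 126008.
#{M_18 ≥ 4} = #{S_18 ≥ 4} + #{S_18 ≥ 5} = 63004 + 31180 = 94184.
#{M_18 = 3} = 126008 - 94184 = 31824.
P(M_18 = 3) = 31824/262144 = 1989/16384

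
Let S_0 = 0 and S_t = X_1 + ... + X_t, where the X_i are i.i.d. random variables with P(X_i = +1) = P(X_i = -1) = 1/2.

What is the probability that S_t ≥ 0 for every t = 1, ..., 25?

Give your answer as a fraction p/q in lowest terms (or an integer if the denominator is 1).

Answer: 1300075/8388608

Derivation:
Let f(t,s) = #length-t paths at position s with S_1..S_t all ≥ 0.
f(t,s) = f(t-1,s-1) + f(t-1,s+1) for s ≥ 0; f(t,s) = 0 for s < 0.
t=0: f(0,0)=1
t=1: f(1,1)=1
t=2: f(2,0)=1 f(2,2)=1
t=3: f(3,1)=2 f(3,3)=1
t=4: f(4,0)=2 f(4,2)=3 f(4,4)=1
t=5: f(5,1)=5 f(5,3)=4 f(5,5)=1
t=6: f(6,0)=5 f(6,2)=9 f(6,4)=5 f(6,6)=1
t=7: f(7,1)=14 f(7,3)=14 f(7,5)=6 f(7,7)=1
t=8: f(8,0)=14 f(8,2)=28 f(8,4)=20 f(8,6)=7 f(8,8)=1
t=9: f(9,1)=42 f(9,3)=48 f(9,5)=27 f(9,7)=8 f(9,9)=1
t=10: f(10,0)=42 f(10,2)=90 f(10,4)=75 f(10,6)=35 f(10,8)=9 f(10,10)=1
t=11: f(11,1)=132 f(11,3)=165 f(11,5)=110 f(11,7)=44 f(11,9)=10 f(11,11)=1
t=12: f(12,0)=132 f(12,2)=297 f(12,4)=275 f(12,6)=154 f(12,8)=54 f(12,10)=11 f(12,12)=1
t=13: f(13,1)=429 f(13,3)=572 f(13,5)=429 f(13,7)=208 f(13,9)=65 f(13,11)=12 f(13,13)=1
t=14: f(14,0)=429 f(14,2)=1001 f(14,4)=1001 f(14,6)=637 f(14,8)=273 f(14,10)=77 f(14,12)=13 f(14,14)=1
t=15: f(15,1)=1430 f(15,3)=2002 f(15,5)=1638 f(15,7)=910 f(15,9)=350 f(15,11)=90 f(15,13)=14 f(15,15)=1
t=16: f(16,0)=1430 f(16,2)=3432 f(16,4)=3640 f(16,6)=2548 f(16,8)=1260 f(16,10)=440 f(16,12)=104 f(16,14)=15 f(16,16)=1
t=17: f(17,1)=4862 f(17,3)=7072 f(17,5)=6188 f(17,7)=3808 f(17,9)=1700 f(17,11)=544 f(17,13)=119 f(17,15)=16 f(17,17)=1
t=18: f(18,0)=4862 f(18,2)=11934 f(18,4)=13260 f(18,6)=9996 f(18,8)=5508 f(18,10)=2244 f(18,12)=663 f(18,14)=135 f(18,16)=17 f(18,18)=1
t=19: f(19,1)=16796 f(19,3)=25194 f(19,5)=23256 f(19,7)=15504 f(19,9)=7752 f(19,11)=2907 f(19,13)=798 f(19,15)=152 f(19,17)=18 f(19,19)=1
t=20: f(20,0)=16796 f(20,2)=41990 f(20,4)=48450 f(20,6)=38760 f(20,8)=23256 f(20,10)=10659 f(20,12)=3705 f(20,14)=950 f(20,16)=170 f(20,18)=19 f(20,20)=1
t=21: f(21,1)=58786 f(21,3)=90440 f(21,5)=87210 f(21,7)=62016 f(21,9)=33915 f(21,11)=14364 f(21,13)=4655 f(21,15)=1120 f(21,17)=189 f(21,19)=20 f(21,21)=1
t=22: f(22,0)=58786 f(22,2)=149226 f(22,4)=177650 f(22,6)=149226 f(22,8)=95931 f(22,10)=48279 f(22,12)=19019 f(22,14)=5775 f(22,16)=1309 f(22,18)=209 f(22,20)=21 f(22,22)=1
t=23: f(23,1)=208012 f(23,3)=326876 f(23,5)=326876 f(23,7)=245157 f(23,9)=144210 f(23,11)=67298 f(23,13)=24794 f(23,15)=7084 f(23,17)=1518 f(23,19)=230 f(23,21)=22 f(23,23)=1
t=24: f(24,0)=208012 f(24,2)=534888 f(24,4)=653752 f(24,6)=572033 f(24,8)=389367 f(24,10)=211508 f(24,12)=92092 f(24,14)=31878 f(24,16)=8602 f(24,18)=1748 f(24,20)=252 f(24,22)=23 f(24,24)=1
t=25: f(25,1)=742900 f(25,3)=1188640 f(25,5)=1225785 f(25,7)=961400 f(25,9)=600875 f(25,11)=303600 f(25,13)=123970 f(25,15)=40480 f(25,17)=10350 f(25,19)=2000 f(25,21)=275 f(25,23)=24 f(25,25)=1
Σ_s f(25,s) = 5200300
P = 5200300/33554432 = 1300075/8388608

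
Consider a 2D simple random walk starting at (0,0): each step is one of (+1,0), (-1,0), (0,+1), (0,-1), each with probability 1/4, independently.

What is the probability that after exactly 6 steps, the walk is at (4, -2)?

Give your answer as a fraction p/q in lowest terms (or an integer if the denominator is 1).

Answer: 15/4096

Derivation:
Let h be the number of horizontal steps (so 6-h are vertical). To end at (4,-2) need (h+4)/2 right-steps and ((6-h)-2)/2 up-steps.
Sum over h with 4 ≤ h ≤ 4, h ≡ 0 (mod 2), 6-h ≡ 0 (mod 2):
h=4: C(6,4)·C(4,4)·C(2,0) = 15·1·1 = 15
Total favorable: 15
Total paths: 4^6 = 4096
P = 15/4096 = 15/4096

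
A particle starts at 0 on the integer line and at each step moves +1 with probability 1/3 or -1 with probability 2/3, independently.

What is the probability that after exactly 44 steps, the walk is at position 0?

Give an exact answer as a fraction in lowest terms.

Answer: 2941743566642216960/328256967394537077627

Derivation:
To be at 0 after 44 steps: need exactly 22 steps of +1 and 22 of -1.
Number of such sequences: C(44,22) = 2104098963720
Each has probability (1/3)^22 · (2/3)^22 = 4194304/984770902183611232881
P = 2104098963720 · 4194304/984770902183611232881 = 2941743566642216960/328256967394537077627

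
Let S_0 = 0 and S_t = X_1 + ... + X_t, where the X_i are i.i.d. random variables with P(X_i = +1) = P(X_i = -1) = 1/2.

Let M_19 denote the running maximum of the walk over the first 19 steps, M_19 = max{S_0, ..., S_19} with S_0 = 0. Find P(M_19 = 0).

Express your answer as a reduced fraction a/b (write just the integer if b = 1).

Answer: 46189/262144

Derivation:
Let M_19 = max(S_0,...,S_19). Use the reflection principle: for j ≥ 1, #{paths with M_19 ≥ j} = #{S_19 ≥ j} + #{S_19 ≥ j+1}.
P(M_19 ≥ 0) = 1 since S_0 = 0, so #{M_19 ≥ 0} = 524288.
#{M_19 ≥ 1} = #{S_19 ≥ 1} + #{S_19 ≥ 2} = 262144 + 169766 = 431910.
#{M_19 = 0} = 524288 - 431910 = 92378.
P(M_19 = 0) = 92378/524288 = 46189/262144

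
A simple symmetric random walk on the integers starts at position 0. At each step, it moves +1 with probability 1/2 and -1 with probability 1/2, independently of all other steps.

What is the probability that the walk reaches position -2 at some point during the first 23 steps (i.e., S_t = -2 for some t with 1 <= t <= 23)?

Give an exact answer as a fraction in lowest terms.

Count via complement. Let g(t,s) = #length-t paths at position s with S_1..S_t all ≠ -2.
g(t,s) = g(t-1,s-1) + g(t-1,s+1) for s ≠ -2; g(t,-2) = 0.
t=0: g(0,0)=1
t=1: g(1,-1)=1 g(1,1)=1
t=2: g(2,0)=2 g(2,2)=1
t=3: g(3,-1)=2 g(3,1)=3 g(3,3)=1
t=4: g(4,0)=5 g(4,2)=4 g(4,4)=1
t=5: g(5,-1)=5 g(5,1)=9 g(5,3)=5 g(5,5)=1
t=6: g(6,0)=14 g(6,2)=14 g(6,4)=6 g(6,6)=1
t=7: g(7,-1)=14 g(7,1)=28 g(7,3)=20 g(7,5)=7 g(7,7)=1
t=8: g(8,0)=42 g(8,2)=48 g(8,4)=27 g(8,6)=8 g(8,8)=1
t=9: g(9,-1)=42 g(9,1)=90 g(9,3)=75 g(9,5)=35 g(9,7)=9 g(9,9)=1
t=10: g(10,0)=132 g(10,2)=165 g(10,4)=110 g(10,6)=44 g(10,8)=10 g(10,10)=1
t=11: g(11,-1)=132 g(11,1)=297 g(11,3)=275 g(11,5)=154 g(11,7)=54 g(11,9)=11 g(11,11)=1
t=12: g(12,0)=429 g(12,2)=572 g(12,4)=429 g(12,6)=208 g(12,8)=65 g(12,10)=12 g(12,12)=1
t=13: g(13,-1)=429 g(13,1)=1001 g(13,3)=1001 g(13,5)=637 g(13,7)=273 g(13,9)=77 g(13,11)=13 g(13,13)=1
t=14: g(14,0)=1430 g(14,2)=2002 g(14,4)=1638 g(14,6)=910 g(14,8)=350 g(14,10)=90 g(14,12)=14 g(14,14)=1
t=15: g(15,-1)=1430 g(15,1)=3432 g(15,3)=3640 g(15,5)=2548 g(15,7)=1260 g(15,9)=440 g(15,11)=104 g(15,13)=15 g(15,15)=1
t=16: g(16,0)=4862 g(16,2)=7072 g(16,4)=6188 g(16,6)=3808 g(16,8)=1700 g(16,10)=544 g(16,12)=119 g(16,14)=16 g(16,16)=1
t=17: g(17,-1)=4862 g(17,1)=11934 g(17,3)=13260 g(17,5)=9996 g(17,7)=5508 g(17,9)=2244 g(17,11)=663 g(17,13)=135 g(17,15)=17 g(17,17)=1
t=18: g(18,0)=16796 g(18,2)=25194 g(18,4)=23256 g(18,6)=15504 g(18,8)=7752 g(18,10)=2907 g(18,12)=798 g(18,14)=152 g(18,16)=18 g(18,18)=1
t=19: g(19,-1)=16796 g(19,1)=41990 g(19,3)=48450 g(19,5)=38760 g(19,7)=23256 g(19,9)=10659 g(19,11)=3705 g(19,13)=950 g(19,15)=170 g(19,17)=19 g(19,19)=1
t=20: g(20,0)=58786 g(20,2)=90440 g(20,4)=87210 g(20,6)=62016 g(20,8)=33915 g(20,10)=14364 g(20,12)=4655 g(20,14)=1120 g(20,16)=189 g(20,18)=20 g(20,20)=1
t=21: g(21,-1)=58786 g(21,1)=149226 g(21,3)=177650 g(21,5)=149226 g(21,7)=95931 g(21,9)=48279 g(21,11)=19019 g(21,13)=5775 g(21,15)=1309 g(21,17)=209 g(21,19)=21 g(21,21)=1
t=22: g(22,0)=208012 g(22,2)=326876 g(22,4)=326876 g(22,6)=245157 g(22,8)=144210 g(22,10)=67298 g(22,12)=24794 g(22,14)=7084 g(22,16)=1518 g(22,18)=230 g(22,20)=22 g(22,22)=1
t=23: g(23,-1)=208012 g(23,1)=534888 g(23,3)=653752 g(23,5)=572033 g(23,7)=389367 g(23,9)=211508 g(23,11)=92092 g(23,13)=31878 g(23,15)=8602 g(23,17)=1748 g(23,19)=252 g(23,21)=23 g(23,23)=1
Paths never hitting -2: Σ_s g(23,s) = 2704156
Paths hitting -2: 2^23 - 2704156 = 5684452
P = 5684452/8388608 = 1421113/2097152

Answer: 1421113/2097152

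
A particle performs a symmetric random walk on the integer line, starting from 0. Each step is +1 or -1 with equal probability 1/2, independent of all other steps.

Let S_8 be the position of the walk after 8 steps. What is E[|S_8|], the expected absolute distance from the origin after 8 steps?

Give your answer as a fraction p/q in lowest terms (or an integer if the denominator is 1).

Answer: 35/16

Derivation:
S_8 takes values m ≡ 0 (mod 2) with |m| ≤ 8; P(S_8=m) = C(8,(8+m)/2)/2^8.
Total paths: 2^8 = 256
Distribution: P(S=-8)=1/256, P(S=-6)=8/256, P(S=-4)=28/256, P(S=-2)=56/256, P(S=0)=70/256, P(S=2)=56/256, P(S=4)=28/256, P(S=6)=8/256, P(S=8)=1/256
E[|S_8|] = Σ_m |m|·P(S_8=m) = 560/256 = 35/16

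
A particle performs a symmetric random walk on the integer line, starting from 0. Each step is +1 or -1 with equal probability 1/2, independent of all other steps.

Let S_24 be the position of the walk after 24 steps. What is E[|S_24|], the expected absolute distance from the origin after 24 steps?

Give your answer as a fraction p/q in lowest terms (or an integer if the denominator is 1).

S_24 takes values m ≡ 0 (mod 2) with |m| ≤ 24; P(S_24=m) = C(24,(24+m)/2)/2^24.
Total paths: 2^24 = 16777216
Distribution: P(S=-24)=1/16777216, P(S=-22)=24/16777216, P(S=-20)=276/16777216, P(S=-18)=2024/16777216, P(S=-16)=10626/16777216, P(S=-14)=42504/16777216, P(S=-12)=134596/16777216, P(S=-10)=346104/16777216, P(S=-8)=735471/16777216, P(S=-6)=1307504/16777216, P(S=-4)=1961256/16777216, P(S=-2)=2496144/16777216, P(S=0)=2704156/16777216, P(S=2)=2496144/16777216, P(S=4)=1961256/16777216, P(S=6)=1307504/16777216, P(S=8)=735471/16777216, P(S=10)=346104/16777216, P(S=12)=134596/16777216, P(S=14)=42504/16777216, P(S=16)=10626/16777216, P(S=18)=2024/16777216, P(S=20)=276/16777216, P(S=22)=24/16777216, P(S=24)=1/16777216
E[|S_24|] = Σ_m |m|·P(S_24=m) = 64899744/16777216 = 2028117/524288

Answer: 2028117/524288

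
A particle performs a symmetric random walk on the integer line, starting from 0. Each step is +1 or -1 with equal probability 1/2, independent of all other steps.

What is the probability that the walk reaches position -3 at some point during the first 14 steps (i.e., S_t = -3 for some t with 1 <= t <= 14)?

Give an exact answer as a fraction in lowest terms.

Answer: 3473/8192

Derivation:
Count via complement. Let g(t,s) = #length-t paths at position s with S_1..S_t all ≠ -3.
g(t,s) = g(t-1,s-1) + g(t-1,s+1) for s ≠ -3; g(t,-3) = 0.
t=0: g(0,0)=1
t=1: g(1,-1)=1 g(1,1)=1
t=2: g(2,-2)=1 g(2,0)=2 g(2,2)=1
t=3: g(3,-1)=3 g(3,1)=3 g(3,3)=1
t=4: g(4,-2)=3 g(4,0)=6 g(4,2)=4 g(4,4)=1
t=5: g(5,-1)=9 g(5,1)=10 g(5,3)=5 g(5,5)=1
t=6: g(6,-2)=9 g(6,0)=19 g(6,2)=15 g(6,4)=6 g(6,6)=1
t=7: g(7,-1)=28 g(7,1)=34 g(7,3)=21 g(7,5)=7 g(7,7)=1
t=8: g(8,-2)=28 g(8,0)=62 g(8,2)=55 g(8,4)=28 g(8,6)=8 g(8,8)=1
t=9: g(9,-1)=90 g(9,1)=117 g(9,3)=83 g(9,5)=36 g(9,7)=9 g(9,9)=1
t=10: g(10,-2)=90 g(10,0)=207 g(10,2)=200 g(10,4)=119 g(10,6)=45 g(10,8)=10 g(10,10)=1
t=11: g(11,-1)=297 g(11,1)=407 g(11,3)=319 g(11,5)=164 g(11,7)=55 g(11,9)=11 g(11,11)=1
t=12: g(12,-2)=297 g(12,0)=704 g(12,2)=726 g(12,4)=483 g(12,6)=219 g(12,8)=66 g(12,10)=12 g(12,12)=1
t=13: g(13,-1)=1001 g(13,1)=1430 g(13,3)=1209 g(13,5)=702 g(13,7)=285 g(13,9)=78 g(13,11)=13 g(13,13)=1
t=14: g(14,-2)=1001 g(14,0)=2431 g(14,2)=2639 g(14,4)=1911 g(14,6)=987 g(14,8)=363 g(14,10)=91 g(14,12)=14 g(14,14)=1
Paths never hitting -3: Σ_s g(14,s) = 9438
Paths hitting -3: 2^14 - 9438 = 6946
P = 6946/16384 = 3473/8192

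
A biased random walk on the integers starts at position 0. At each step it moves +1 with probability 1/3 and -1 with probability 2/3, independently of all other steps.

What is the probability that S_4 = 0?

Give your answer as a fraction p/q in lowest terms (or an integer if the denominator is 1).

To be at 0 after 4 steps: need exactly 2 steps of +1 and 2 of -1.
Number of such sequences: C(4,2) = 6
Each has probability (1/3)^2 · (2/3)^2 = 4/81
P = 6 · 4/81 = 8/27

Answer: 8/27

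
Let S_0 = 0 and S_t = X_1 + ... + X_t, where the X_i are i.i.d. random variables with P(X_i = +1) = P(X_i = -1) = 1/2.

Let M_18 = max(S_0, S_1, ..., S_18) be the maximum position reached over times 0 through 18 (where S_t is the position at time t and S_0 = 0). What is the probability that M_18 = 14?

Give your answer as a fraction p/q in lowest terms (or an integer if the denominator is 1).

Answer: 153/262144

Derivation:
Let M_18 = max(S_0,...,S_18). Use the reflection principle: for j ≥ 1, #{paths with M_18 ≥ j} = #{S_18 ≥ j} + #{S_18 ≥ j+1}.
By reflection, #{M_18 ≥ 14} = #{S_18 ≥ 14} + #{S_18 ≥ 15} = 172 + 19 = 191.
#{M_18 ≥ 15} = #{S_18 ≥ 15} + #{S_18 ≥ 16} = 19 + 19 = 38.
#{M_18 = 14} = 191 - 38 = 153.
P(M_18 = 14) = 153/262144 = 153/262144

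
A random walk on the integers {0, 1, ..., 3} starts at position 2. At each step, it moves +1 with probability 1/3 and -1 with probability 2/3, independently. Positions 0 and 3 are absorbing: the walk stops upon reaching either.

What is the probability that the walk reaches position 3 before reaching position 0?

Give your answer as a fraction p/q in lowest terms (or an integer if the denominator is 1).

Biased walk: p = 1/3, q = 2/3, r = q/p = 2
Gambler's ruin: P(hit 3 before 0 | start at 2) = (1 - r^a)/(1 - r^N)
r^2 = 4; r^3 = 8
P = (1 - 4) / (1 - 8) = -3 / -7 = 3/7

Answer: 3/7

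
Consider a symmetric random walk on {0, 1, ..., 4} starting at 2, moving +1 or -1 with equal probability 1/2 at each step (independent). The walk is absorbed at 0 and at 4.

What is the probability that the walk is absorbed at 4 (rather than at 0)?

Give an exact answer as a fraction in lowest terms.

Symmetric walk (p = 1/2): the harmonic-function argument gives P(hit 4 before 0 | start at 2) = a/N.
P = 2/4 = 1/2

Answer: 1/2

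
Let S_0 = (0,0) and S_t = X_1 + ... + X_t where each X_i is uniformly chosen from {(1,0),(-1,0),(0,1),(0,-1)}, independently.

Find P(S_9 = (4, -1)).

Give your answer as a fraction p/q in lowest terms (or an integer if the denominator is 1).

Let h be the number of horizontal steps (so 9-h are vertical). To end at (4,-1) need (h+4)/2 right-steps and ((9-h)-1)/2 up-steps.
Sum over h with 4 ≤ h ≤ 8, h ≡ 0 (mod 2), 9-h ≡ 1 (mod 2):
h=4: C(9,4)·C(4,4)·C(5,2) = 126·1·10 = 1260
h=6: C(9,6)·C(6,5)·C(3,1) = 84·6·3 = 1512
h=8: C(9,8)·C(8,6)·C(1,0) = 9·28·1 = 252
Total favorable: 3024
Total paths: 4^9 = 262144
P = 3024/262144 = 189/16384

Answer: 189/16384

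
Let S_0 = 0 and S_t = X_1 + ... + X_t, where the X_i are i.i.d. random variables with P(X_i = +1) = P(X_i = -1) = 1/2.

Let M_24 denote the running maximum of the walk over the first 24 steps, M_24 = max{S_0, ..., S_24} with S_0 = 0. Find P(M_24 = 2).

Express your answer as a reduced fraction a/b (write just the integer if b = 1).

Answer: 156009/1048576

Derivation:
Let M_24 = max(S_0,...,S_24). Use the reflection principle: for j ≥ 1, #{paths with M_24 ≥ j} = #{S_24 ≥ j} + #{S_24 ≥ j+1}.
By reflection, #{M_24 ≥ 2} = #{S_24 ≥ 2} + #{S_24 ≥ 3} = 7036530 + 4540386 = 11576916.
#{M_24 ≥ 3} = #{S_24 ≥ 3} + #{S_24 ≥ 4} = 4540386 + 4540386 = 9080772.
#{M_24 = 2} = 11576916 - 9080772 = 2496144.
P(M_24 = 2) = 2496144/16777216 = 156009/1048576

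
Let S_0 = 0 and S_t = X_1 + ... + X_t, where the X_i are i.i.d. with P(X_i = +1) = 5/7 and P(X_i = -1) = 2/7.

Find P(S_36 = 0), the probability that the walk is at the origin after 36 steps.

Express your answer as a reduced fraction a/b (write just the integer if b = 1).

To be at 0 after 36 steps: need exactly 18 steps of +1 and 18 of -1.
Number of such sequences: C(36,18) = 9075135300
Each has probability (5/7)^18 · (2/7)^18 = 1000000000000000000/2651730845859653471779023381601
P = 9075135300 · 1000000000000000000/2651730845859653471779023381601 = 1296447900000000000000000000/378818692265664781682717625943

Answer: 1296447900000000000000000000/378818692265664781682717625943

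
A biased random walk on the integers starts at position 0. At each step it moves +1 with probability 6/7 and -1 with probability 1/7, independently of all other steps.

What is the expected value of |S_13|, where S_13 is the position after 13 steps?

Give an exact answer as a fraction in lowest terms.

S_13 takes values m ≡ 1 (mod 2) with |m| ≤ 13; P(S_13=m) = C(13,(13+m)/2) · (6/7)^((13+m)/2) · (1/7)^((13-m)/2).
Distribution: P(S=-13)=1/96889010407, P(S=-11)=78/96889010407, P(S=-9)=2808/96889010407, P(S=-7)=61776/96889010407, P(S=-5)=926640/96889010407, P(S=-3)=10007712/96889010407, P(S=-1)=80061696/96889010407, P(S=1)=480370176/96889010407, P(S=3)=2161665792/96889010407, P(S=5)=7205552640/96889010407, P(S=7)=17293326336/96889010407, P(S=9)=28298170368/96889010407, P(S=11)=28298170368/96889010407, P(S=13)=13060694016/96889010407
E[|S_13|] = Σ_m |m|·P(S_13=m) = 18365592271/1977326743

Answer: 18365592271/1977326743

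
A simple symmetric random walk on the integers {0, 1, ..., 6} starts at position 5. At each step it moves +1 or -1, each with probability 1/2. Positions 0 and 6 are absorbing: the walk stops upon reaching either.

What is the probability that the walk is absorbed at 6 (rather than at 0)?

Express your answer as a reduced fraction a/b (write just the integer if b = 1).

Answer: 5/6

Derivation:
Symmetric walk (p = 1/2): the harmonic-function argument gives P(hit 6 before 0 | start at 5) = a/N.
P = 5/6 = 5/6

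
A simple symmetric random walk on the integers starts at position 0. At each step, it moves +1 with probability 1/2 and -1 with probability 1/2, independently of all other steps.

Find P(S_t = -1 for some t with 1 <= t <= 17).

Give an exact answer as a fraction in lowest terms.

Count via complement. Let g(t,s) = #length-t paths at position s with S_1..S_t all ≠ -1.
g(t,s) = g(t-1,s-1) + g(t-1,s+1) for s ≠ -1; g(t,-1) = 0.
t=0: g(0,0)=1
t=1: g(1,1)=1
t=2: g(2,0)=1 g(2,2)=1
t=3: g(3,1)=2 g(3,3)=1
t=4: g(4,0)=2 g(4,2)=3 g(4,4)=1
t=5: g(5,1)=5 g(5,3)=4 g(5,5)=1
t=6: g(6,0)=5 g(6,2)=9 g(6,4)=5 g(6,6)=1
t=7: g(7,1)=14 g(7,3)=14 g(7,5)=6 g(7,7)=1
t=8: g(8,0)=14 g(8,2)=28 g(8,4)=20 g(8,6)=7 g(8,8)=1
t=9: g(9,1)=42 g(9,3)=48 g(9,5)=27 g(9,7)=8 g(9,9)=1
t=10: g(10,0)=42 g(10,2)=90 g(10,4)=75 g(10,6)=35 g(10,8)=9 g(10,10)=1
t=11: g(11,1)=132 g(11,3)=165 g(11,5)=110 g(11,7)=44 g(11,9)=10 g(11,11)=1
t=12: g(12,0)=132 g(12,2)=297 g(12,4)=275 g(12,6)=154 g(12,8)=54 g(12,10)=11 g(12,12)=1
t=13: g(13,1)=429 g(13,3)=572 g(13,5)=429 g(13,7)=208 g(13,9)=65 g(13,11)=12 g(13,13)=1
t=14: g(14,0)=429 g(14,2)=1001 g(14,4)=1001 g(14,6)=637 g(14,8)=273 g(14,10)=77 g(14,12)=13 g(14,14)=1
t=15: g(15,1)=1430 g(15,3)=2002 g(15,5)=1638 g(15,7)=910 g(15,9)=350 g(15,11)=90 g(15,13)=14 g(15,15)=1
t=16: g(16,0)=1430 g(16,2)=3432 g(16,4)=3640 g(16,6)=2548 g(16,8)=1260 g(16,10)=440 g(16,12)=104 g(16,14)=15 g(16,16)=1
t=17: g(17,1)=4862 g(17,3)=7072 g(17,5)=6188 g(17,7)=3808 g(17,9)=1700 g(17,11)=544 g(17,13)=119 g(17,15)=16 g(17,17)=1
Paths never hitting -1: Σ_s g(17,s) = 24310
Paths hitting -1: 2^17 - 24310 = 106762
P = 106762/131072 = 53381/65536

Answer: 53381/65536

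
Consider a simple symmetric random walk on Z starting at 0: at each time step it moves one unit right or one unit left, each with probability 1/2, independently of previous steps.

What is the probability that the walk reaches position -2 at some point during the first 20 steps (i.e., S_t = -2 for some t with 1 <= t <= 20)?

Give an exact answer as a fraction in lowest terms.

Count via complement. Let g(t,s) = #length-t paths at position s with S_1..S_t all ≠ -2.
g(t,s) = g(t-1,s-1) + g(t-1,s+1) for s ≠ -2; g(t,-2) = 0.
t=0: g(0,0)=1
t=1: g(1,-1)=1 g(1,1)=1
t=2: g(2,0)=2 g(2,2)=1
t=3: g(3,-1)=2 g(3,1)=3 g(3,3)=1
t=4: g(4,0)=5 g(4,2)=4 g(4,4)=1
t=5: g(5,-1)=5 g(5,1)=9 g(5,3)=5 g(5,5)=1
t=6: g(6,0)=14 g(6,2)=14 g(6,4)=6 g(6,6)=1
t=7: g(7,-1)=14 g(7,1)=28 g(7,3)=20 g(7,5)=7 g(7,7)=1
t=8: g(8,0)=42 g(8,2)=48 g(8,4)=27 g(8,6)=8 g(8,8)=1
t=9: g(9,-1)=42 g(9,1)=90 g(9,3)=75 g(9,5)=35 g(9,7)=9 g(9,9)=1
t=10: g(10,0)=132 g(10,2)=165 g(10,4)=110 g(10,6)=44 g(10,8)=10 g(10,10)=1
t=11: g(11,-1)=132 g(11,1)=297 g(11,3)=275 g(11,5)=154 g(11,7)=54 g(11,9)=11 g(11,11)=1
t=12: g(12,0)=429 g(12,2)=572 g(12,4)=429 g(12,6)=208 g(12,8)=65 g(12,10)=12 g(12,12)=1
t=13: g(13,-1)=429 g(13,1)=1001 g(13,3)=1001 g(13,5)=637 g(13,7)=273 g(13,9)=77 g(13,11)=13 g(13,13)=1
t=14: g(14,0)=1430 g(14,2)=2002 g(14,4)=1638 g(14,6)=910 g(14,8)=350 g(14,10)=90 g(14,12)=14 g(14,14)=1
t=15: g(15,-1)=1430 g(15,1)=3432 g(15,3)=3640 g(15,5)=2548 g(15,7)=1260 g(15,9)=440 g(15,11)=104 g(15,13)=15 g(15,15)=1
t=16: g(16,0)=4862 g(16,2)=7072 g(16,4)=6188 g(16,6)=3808 g(16,8)=1700 g(16,10)=544 g(16,12)=119 g(16,14)=16 g(16,16)=1
t=17: g(17,-1)=4862 g(17,1)=11934 g(17,3)=13260 g(17,5)=9996 g(17,7)=5508 g(17,9)=2244 g(17,11)=663 g(17,13)=135 g(17,15)=17 g(17,17)=1
t=18: g(18,0)=16796 g(18,2)=25194 g(18,4)=23256 g(18,6)=15504 g(18,8)=7752 g(18,10)=2907 g(18,12)=798 g(18,14)=152 g(18,16)=18 g(18,18)=1
t=19: g(19,-1)=16796 g(19,1)=41990 g(19,3)=48450 g(19,5)=38760 g(19,7)=23256 g(19,9)=10659 g(19,11)=3705 g(19,13)=950 g(19,15)=170 g(19,17)=19 g(19,19)=1
t=20: g(20,0)=58786 g(20,2)=90440 g(20,4)=87210 g(20,6)=62016 g(20,8)=33915 g(20,10)=14364 g(20,12)=4655 g(20,14)=1120 g(20,16)=189 g(20,18)=20 g(20,20)=1
Paths never hitting -2: Σ_s g(20,s) = 352716
Paths hitting -2: 2^20 - 352716 = 695860
P = 695860/1048576 = 173965/262144

Answer: 173965/262144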